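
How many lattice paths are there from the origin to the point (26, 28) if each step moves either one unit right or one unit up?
Number of paths = 1877405874732108

A monotone lattice path from (0, 0) to (26, 28) consists of 26 east steps and 28 north steps in some order, so it is determined by which 26 of the 54 steps are east. The count is C(54, 26) = 1877405874732108.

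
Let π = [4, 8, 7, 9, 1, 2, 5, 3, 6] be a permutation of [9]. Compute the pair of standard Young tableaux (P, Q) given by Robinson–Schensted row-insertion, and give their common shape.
P = [1, 2, 3, 6] / [4, 5, 9] / [7] / [8];  Q = [1, 2, 4, 9] / [3, 6, 7] / [5] / [8];  common shape = (4, 3, 1, 1)

Row-insert the values π_1, π_2, … into P one at a time, bumping the leftmost entry strictly greater than the inserted value down to the next row. The recording tableau Q records, in position (i, j), the step at which that cell was added to P.
  Insert 4 (step 1): P = [4];  Q = [1]
  Insert 8 (step 2): P = [4, 8];  Q = [1, 2]
  Insert 7 (step 3): P = [4, 7] / [8];  Q = [1, 2] / [3]
  Insert 9 (step 4): P = [4, 7, 9] / [8];  Q = [1, 2, 4] / [3]
  Insert 1 (step 5): P = [1, 7, 9] / [4] / [8];  Q = [1, 2, 4] / [3] / [5]
  Insert 2 (step 6): P = [1, 2, 9] / [4, 7] / [8];  Q = [1, 2, 4] / [3, 6] / [5]
  Insert 5 (step 7): P = [1, 2, 5] / [4, 7, 9] / [8];  Q = [1, 2, 4] / [3, 6, 7] / [5]
  Insert 3 (step 8): P = [1, 2, 3] / [4, 5, 9] / [7] / [8];  Q = [1, 2, 4] / [3, 6, 7] / [5] / [8]
  Insert 6 (step 9): P = [1, 2, 3, 6] / [4, 5, 9] / [7] / [8];  Q = [1, 2, 4, 9] / [3, 6, 7] / [5] / [8]
Final shape: (4, 3, 1, 1).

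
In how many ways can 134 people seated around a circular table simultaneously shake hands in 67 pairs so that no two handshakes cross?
C_67 = 22033725021956517463358552614056949950

These noncrossing handshakes are counted by the Catalan number C_n = (1/(n + 1)) · C(2n, n). For n = 67: C_67 = (1/68) · C(134, 67) = 1498293301493043187508381577755872596600/68 = 22033725021956517463358552614056949950.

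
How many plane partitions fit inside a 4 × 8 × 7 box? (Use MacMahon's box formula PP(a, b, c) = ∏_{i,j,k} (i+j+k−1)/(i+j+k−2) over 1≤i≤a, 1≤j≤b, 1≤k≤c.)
PP(4, 8, 7) = 1318349483880

Evaluate the triple product over i = 1..4, j = 1..8, k = 1..7. The factors are (2/1) · (3/2) · (4/3) · (5/4) · (6/5) · (7/6) · (8/7) · (3/2) · … (224 factors total). The numerators and denominators telescope so the product is an integer; carrying out the multiplication exactly gives PP(4, 8, 7) = 1318349483880.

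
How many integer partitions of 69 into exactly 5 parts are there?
p(69, 5 parts) = 9027

Partitions of n into exactly k parts are in bijection with partitions of n − k into at most k parts (subtract 1 from each part). So p(69, exactly 5) = p(64, parts ≤ 5). Computing via the recurrence p(m, j) = p(m, j−1) + p(m−j, j) gives 9027.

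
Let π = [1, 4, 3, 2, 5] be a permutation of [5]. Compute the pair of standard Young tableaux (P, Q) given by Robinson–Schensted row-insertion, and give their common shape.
P = [1, 2, 5] / [3] / [4];  Q = [1, 2, 5] / [3] / [4];  common shape = (3, 1, 1)

Row-insert the values π_1, π_2, … into P one at a time, bumping the leftmost entry strictly greater than the inserted value down to the next row. The recording tableau Q records, in position (i, j), the step at which that cell was added to P.
  Insert 1 (step 1): P = [1];  Q = [1]
  Insert 4 (step 2): P = [1, 4];  Q = [1, 2]
  Insert 3 (step 3): P = [1, 3] / [4];  Q = [1, 2] / [3]
  Insert 2 (step 4): P = [1, 2] / [3] / [4];  Q = [1, 2] / [3] / [4]
  Insert 5 (step 5): P = [1, 2, 5] / [3] / [4];  Q = [1, 2, 5] / [3] / [4]
Final shape: (3, 1, 1).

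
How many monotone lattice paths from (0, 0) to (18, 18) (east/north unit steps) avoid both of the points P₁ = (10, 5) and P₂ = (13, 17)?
Number of paths = 7753693920

Inclusion–exclusion. Total paths: C(36, 18) = 9075135300. Through P₁: C(15, 10)·C(21, 8) = 611080470. Through P₂: C(30, 13)·C(6, 5) = 718559100. Since P₁ is strictly southwest of P₂, a monotone path through both must visit P₁ then P₂; paths through both = C(15, 10)·C(15, 3)·C(6, 5) = 8198190. Avoid both = 9075135300 − 611080470 − 718559100 + 8198190 = 7753693920.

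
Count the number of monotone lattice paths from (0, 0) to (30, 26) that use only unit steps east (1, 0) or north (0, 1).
Number of paths = 6646448384109072

A monotone lattice path from (0, 0) to (30, 26) consists of 30 east steps and 26 north steps in some order, so it is determined by which 30 of the 56 steps are east. The count is C(56, 30) = 6646448384109072.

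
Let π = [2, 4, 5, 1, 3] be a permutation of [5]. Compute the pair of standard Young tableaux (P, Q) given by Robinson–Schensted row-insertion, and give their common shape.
P = [1, 3, 5] / [2, 4];  Q = [1, 2, 3] / [4, 5];  common shape = (3, 2)

Row-insert the values π_1, π_2, … into P one at a time, bumping the leftmost entry strictly greater than the inserted value down to the next row. The recording tableau Q records, in position (i, j), the step at which that cell was added to P.
  Insert 2 (step 1): P = [2];  Q = [1]
  Insert 4 (step 2): P = [2, 4];  Q = [1, 2]
  Insert 5 (step 3): P = [2, 4, 5];  Q = [1, 2, 3]
  Insert 1 (step 4): P = [1, 4, 5] / [2];  Q = [1, 2, 3] / [4]
  Insert 3 (step 5): P = [1, 3, 5] / [2, 4];  Q = [1, 2, 3] / [4, 5]
Final shape: (3, 2).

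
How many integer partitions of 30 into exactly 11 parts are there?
p(30, 11 parts) = 445

Partitions of n into exactly k parts are in bijection with partitions of n − k into at most k parts (subtract 1 from each part). So p(30, exactly 11) = p(19, parts ≤ 11). Computing via the recurrence p(m, j) = p(m, j−1) + p(m−j, j) gives 445.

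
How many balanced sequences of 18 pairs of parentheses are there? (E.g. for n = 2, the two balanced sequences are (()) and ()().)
C_18 = 477638700

These balanced parentheses are counted by the Catalan number C_n = (1/(n + 1)) · C(2n, n). For n = 18: C_18 = (1/19) · C(36, 18) = 9075135300/19 = 477638700.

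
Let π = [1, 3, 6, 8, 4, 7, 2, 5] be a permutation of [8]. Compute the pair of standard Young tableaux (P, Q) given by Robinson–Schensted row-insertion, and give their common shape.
P = [1, 2, 4, 5] / [3, 7] / [6, 8];  Q = [1, 2, 3, 4] / [5, 6] / [7, 8];  common shape = (4, 2, 2)

Row-insert the values π_1, π_2, … into P one at a time, bumping the leftmost entry strictly greater than the inserted value down to the next row. The recording tableau Q records, in position (i, j), the step at which that cell was added to P.
  Insert 1 (step 1): P = [1];  Q = [1]
  Insert 3 (step 2): P = [1, 3];  Q = [1, 2]
  Insert 6 (step 3): P = [1, 3, 6];  Q = [1, 2, 3]
  Insert 8 (step 4): P = [1, 3, 6, 8];  Q = [1, 2, 3, 4]
  Insert 4 (step 5): P = [1, 3, 4, 8] / [6];  Q = [1, 2, 3, 4] / [5]
  Insert 7 (step 6): P = [1, 3, 4, 7] / [6, 8];  Q = [1, 2, 3, 4] / [5, 6]
  Insert 2 (step 7): P = [1, 2, 4, 7] / [3, 8] / [6];  Q = [1, 2, 3, 4] / [5, 6] / [7]
  Insert 5 (step 8): P = [1, 2, 4, 5] / [3, 7] / [6, 8];  Q = [1, 2, 3, 4] / [5, 6] / [7, 8]
Final shape: (4, 2, 2).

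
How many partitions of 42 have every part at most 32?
p(42, parts ≤ 32) = 53077

Use the recurrence p(n, m) = p(n, m−1) + p(n−m, m): either the largest part is < m (count p(n, m−1)) or the largest part is exactly m (remove one copy of m, count p(n−m, m)). With p(0, ·) = 1 this gives p(42, parts ≤ 32) = 53077. (By conjugating Young diagrams, this also counts partitions of 42 into at most 32 parts.)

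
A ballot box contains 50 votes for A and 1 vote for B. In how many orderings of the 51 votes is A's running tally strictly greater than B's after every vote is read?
Strict-lead orderings = 49

Total orderings of the 51 votes with 50 for A: C(51, 50) = 51. By the Bertrand ballot formula (Cycle Lemma / reflection principle), the number of orderings in which A is strictly ahead of B throughout is (p − q)/(p + q) · C(p + q, p) = (50 − 1)/(50 + 1) · 51 = 49.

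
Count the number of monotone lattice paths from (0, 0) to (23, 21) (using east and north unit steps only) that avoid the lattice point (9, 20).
Number of paths = 2012466175005

Total paths from (0, 0) to (23, 21): C(44, 23) = 2012616400080. Paths through (9, 20): (paths (0, 0) → (9, 20)) × (paths (9, 20) → (23, 21)) = C(29, 9) · C(15, 14) = 10015005 · 15 = 150225075. Avoidance count = 2012616400080 − 150225075 = 2012466175005.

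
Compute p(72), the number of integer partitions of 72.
p(72) = 5392783

Compute p(n) via the recurrence p(n, m) = p(n, m−1) + p(n−m, m), where p(n, m) counts partitions of n with all parts ≤ m and p(n) = p(n, n). The base cases are p(0, m) = 1 and p(n, 0) = 0 for n > 0. Filling the table yields p(72) = 5392783. (Euler's pentagonal recurrence is an alternative.)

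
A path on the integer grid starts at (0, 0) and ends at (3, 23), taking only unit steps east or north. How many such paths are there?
Number of paths = 2600

A monotone lattice path from (0, 0) to (3, 23) consists of 3 east steps and 23 north steps in some order, so it is determined by which 3 of the 26 steps are east. The count is C(26, 3) = 2600.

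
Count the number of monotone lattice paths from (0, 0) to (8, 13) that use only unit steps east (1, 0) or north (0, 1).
Number of paths = 203490

A monotone lattice path from (0, 0) to (8, 13) consists of 8 east steps and 13 north steps in some order, so it is determined by which 8 of the 21 steps are east. The count is C(21, 8) = 203490.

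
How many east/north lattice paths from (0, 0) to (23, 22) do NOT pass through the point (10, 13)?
Number of paths = 3547634054080

Total paths from (0, 0) to (23, 22): C(45, 23) = 4116715363800. Paths through (10, 13): (paths (0, 0) → (10, 13)) × (paths (10, 13) → (23, 22)) = C(23, 10) · C(22, 13) = 1144066 · 497420 = 569081309720. Avoidance count = 4116715363800 − 569081309720 = 3547634054080.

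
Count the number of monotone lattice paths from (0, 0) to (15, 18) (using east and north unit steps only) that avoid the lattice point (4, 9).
Number of paths = 917066920

Total paths from (0, 0) to (15, 18): C(33, 15) = 1037158320. Paths through (4, 9): (paths (0, 0) → (4, 9)) × (paths (4, 9) → (15, 18)) = C(13, 4) · C(20, 11) = 715 · 167960 = 120091400. Avoidance count = 1037158320 − 120091400 = 917066920.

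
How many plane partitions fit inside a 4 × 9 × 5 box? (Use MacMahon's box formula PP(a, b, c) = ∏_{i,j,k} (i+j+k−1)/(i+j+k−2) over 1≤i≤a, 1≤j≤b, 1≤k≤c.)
PP(4, 9, 5) = 23029990984

Evaluate the triple product over i = 1..4, j = 1..9, k = 1..5. The factors are (2/1) · (3/2) · (4/3) · (5/4) · (6/5) · (3/2) · (4/3) · (5/4) · … (180 factors total). The numerators and denominators telescope so the product is an integer; carrying out the multiplication exactly gives PP(4, 9, 5) = 23029990984.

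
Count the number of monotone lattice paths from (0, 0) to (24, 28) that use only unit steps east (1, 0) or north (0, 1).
Number of paths = 426384982032100

A monotone lattice path from (0, 0) to (24, 28) consists of 24 east steps and 28 north steps in some order, so it is determined by which 24 of the 52 steps are east. The count is C(52, 24) = 426384982032100.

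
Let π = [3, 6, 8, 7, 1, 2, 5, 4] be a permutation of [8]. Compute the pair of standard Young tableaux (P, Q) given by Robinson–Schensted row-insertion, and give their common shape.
P = [1, 2, 4] / [3, 5, 7] / [6] / [8];  Q = [1, 2, 3] / [4, 6, 7] / [5] / [8];  common shape = (3, 3, 1, 1)

Row-insert the values π_1, π_2, … into P one at a time, bumping the leftmost entry strictly greater than the inserted value down to the next row. The recording tableau Q records, in position (i, j), the step at which that cell was added to P.
  Insert 3 (step 1): P = [3];  Q = [1]
  Insert 6 (step 2): P = [3, 6];  Q = [1, 2]
  Insert 8 (step 3): P = [3, 6, 8];  Q = [1, 2, 3]
  Insert 7 (step 4): P = [3, 6, 7] / [8];  Q = [1, 2, 3] / [4]
  Insert 1 (step 5): P = [1, 6, 7] / [3] / [8];  Q = [1, 2, 3] / [4] / [5]
  Insert 2 (step 6): P = [1, 2, 7] / [3, 6] / [8];  Q = [1, 2, 3] / [4, 6] / [5]
  Insert 5 (step 7): P = [1, 2, 5] / [3, 6, 7] / [8];  Q = [1, 2, 3] / [4, 6, 7] / [5]
  Insert 4 (step 8): P = [1, 2, 4] / [3, 5, 7] / [6] / [8];  Q = [1, 2, 3] / [4, 6, 7] / [5] / [8]
Final shape: (3, 3, 1, 1).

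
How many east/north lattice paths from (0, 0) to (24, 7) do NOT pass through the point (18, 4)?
Number of paths = 2015115

Total paths from (0, 0) to (24, 7): C(31, 24) = 2629575. Paths through (18, 4): (paths (0, 0) → (18, 4)) × (paths (18, 4) → (24, 7)) = C(22, 18) · C(9, 6) = 7315 · 84 = 614460. Avoidance count = 2629575 − 614460 = 2015115.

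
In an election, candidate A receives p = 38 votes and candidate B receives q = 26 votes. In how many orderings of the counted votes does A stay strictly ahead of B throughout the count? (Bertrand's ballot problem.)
Strict-lead orderings = 112792097461349754

Total orderings of the 64 votes with 38 for A: C(64, 38) = 601557853127198688. By the Bertrand ballot formula (Cycle Lemma / reflection principle), the number of orderings in which A is strictly ahead of B throughout is (p − q)/(p + q) · C(p + q, p) = (38 − 26)/(38 + 26) · 601557853127198688 = 112792097461349754.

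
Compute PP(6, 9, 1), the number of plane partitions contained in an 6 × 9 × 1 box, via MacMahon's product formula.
PP(6, 9, 1) = 5005

Evaluate the triple product over i = 1..6, j = 1..9, k = 1..1. The factors are (2/1) · (3/2) · (4/3) · (5/4) · (6/5) · (7/6) · (8/7) · (9/8) · … (54 factors total). The numerators and denominators telescope so the product is an integer; carrying out the multiplication exactly gives PP(6, 9, 1) = 5005.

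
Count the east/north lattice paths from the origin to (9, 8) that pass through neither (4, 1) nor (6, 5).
Number of paths = 12610

Inclusion–exclusion. Total paths: C(17, 9) = 24310. Through P₁: C(5, 4)·C(12, 5) = 3960. Through P₂: C(11, 6)·C(6, 3) = 9240. Since P₁ is strictly southwest of P₂, a monotone path through both must visit P₁ then P₂; paths through both = C(5, 4)·C(6, 2)·C(6, 3) = 1500. Avoid both = 24310 − 3960 − 9240 + 1500 = 12610.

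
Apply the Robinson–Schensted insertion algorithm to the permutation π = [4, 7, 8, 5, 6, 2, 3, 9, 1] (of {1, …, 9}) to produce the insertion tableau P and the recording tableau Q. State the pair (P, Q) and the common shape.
P = [1, 3, 6, 9] / [2, 5] / [4, 8] / [7];  Q = [1, 2, 3, 8] / [4, 5] / [6, 7] / [9];  common shape = (4, 2, 2, 1)

Row-insert the values π_1, π_2, … into P one at a time, bumping the leftmost entry strictly greater than the inserted value down to the next row. The recording tableau Q records, in position (i, j), the step at which that cell was added to P.
  Insert 4 (step 1): P = [4];  Q = [1]
  Insert 7 (step 2): P = [4, 7];  Q = [1, 2]
  Insert 8 (step 3): P = [4, 7, 8];  Q = [1, 2, 3]
  Insert 5 (step 4): P = [4, 5, 8] / [7];  Q = [1, 2, 3] / [4]
  Insert 6 (step 5): P = [4, 5, 6] / [7, 8];  Q = [1, 2, 3] / [4, 5]
  Insert 2 (step 6): P = [2, 5, 6] / [4, 8] / [7];  Q = [1, 2, 3] / [4, 5] / [6]
  Insert 3 (step 7): P = [2, 3, 6] / [4, 5] / [7, 8];  Q = [1, 2, 3] / [4, 5] / [6, 7]
  Insert 9 (step 8): P = [2, 3, 6, 9] / [4, 5] / [7, 8];  Q = [1, 2, 3, 8] / [4, 5] / [6, 7]
  Insert 1 (step 9): P = [1, 3, 6, 9] / [2, 5] / [4, 8] / [7];  Q = [1, 2, 3, 8] / [4, 5] / [6, 7] / [9]
Final shape: (4, 2, 2, 1).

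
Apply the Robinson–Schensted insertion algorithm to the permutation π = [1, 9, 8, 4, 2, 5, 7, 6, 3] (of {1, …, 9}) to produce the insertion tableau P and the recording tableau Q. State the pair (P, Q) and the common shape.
P = [1, 2, 3, 6] / [4, 5] / [7] / [8] / [9];  Q = [1, 2, 6, 7] / [3, 8] / [4] / [5] / [9];  common shape = (4, 2, 1, 1, 1)

Row-insert the values π_1, π_2, … into P one at a time, bumping the leftmost entry strictly greater than the inserted value down to the next row. The recording tableau Q records, in position (i, j), the step at which that cell was added to P.
  Insert 1 (step 1): P = [1];  Q = [1]
  Insert 9 (step 2): P = [1, 9];  Q = [1, 2]
  Insert 8 (step 3): P = [1, 8] / [9];  Q = [1, 2] / [3]
  Insert 4 (step 4): P = [1, 4] / [8] / [9];  Q = [1, 2] / [3] / [4]
  Insert 2 (step 5): P = [1, 2] / [4] / [8] / [9];  Q = [1, 2] / [3] / [4] / [5]
  Insert 5 (step 6): P = [1, 2, 5] / [4] / [8] / [9];  Q = [1, 2, 6] / [3] / [4] / [5]
  Insert 7 (step 7): P = [1, 2, 5, 7] / [4] / [8] / [9];  Q = [1, 2, 6, 7] / [3] / [4] / [5]
  Insert 6 (step 8): P = [1, 2, 5, 6] / [4, 7] / [8] / [9];  Q = [1, 2, 6, 7] / [3, 8] / [4] / [5]
  Insert 3 (step 9): P = [1, 2, 3, 6] / [4, 5] / [7] / [8] / [9];  Q = [1, 2, 6, 7] / [3, 8] / [4] / [5] / [9]
Final shape: (4, 2, 1, 1, 1).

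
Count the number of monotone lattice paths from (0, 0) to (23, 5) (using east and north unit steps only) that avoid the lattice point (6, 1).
Number of paths = 56385

Total paths from (0, 0) to (23, 5): C(28, 23) = 98280. Paths through (6, 1): (paths (0, 0) → (6, 1)) × (paths (6, 1) → (23, 5)) = C(7, 6) · C(21, 17) = 7 · 5985 = 41895. Avoidance count = 98280 − 41895 = 56385.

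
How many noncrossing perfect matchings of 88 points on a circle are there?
C_44 = 583300119592996693088040

These noncrossing handshakes are counted by the Catalan number C_n = (1/(n + 1)) · C(2n, n). For n = 44: C_44 = (1/45) · C(88, 44) = 26248505381684851188961800/45 = 583300119592996693088040.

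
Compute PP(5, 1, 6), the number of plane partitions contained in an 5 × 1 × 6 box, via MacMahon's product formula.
PP(5, 1, 6) = 462

Evaluate the triple product over i = 1..5, j = 1..1, k = 1..6. The factors are (2/1) · (3/2) · (4/3) · (5/4) · (6/5) · (7/6) · (3/2) · (4/3) · … (30 factors total). The numerators and denominators telescope so the product is an integer; carrying out the multiplication exactly gives PP(5, 1, 6) = 462.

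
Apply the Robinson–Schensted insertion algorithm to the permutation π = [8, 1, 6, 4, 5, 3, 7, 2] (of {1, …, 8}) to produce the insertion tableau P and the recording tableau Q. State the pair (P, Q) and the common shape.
P = [1, 2, 5, 7] / [3] / [4] / [6] / [8];  Q = [1, 3, 5, 7] / [2] / [4] / [6] / [8];  common shape = (4, 1, 1, 1, 1)

Row-insert the values π_1, π_2, … into P one at a time, bumping the leftmost entry strictly greater than the inserted value down to the next row. The recording tableau Q records, in position (i, j), the step at which that cell was added to P.
  Insert 8 (step 1): P = [8];  Q = [1]
  Insert 1 (step 2): P = [1] / [8];  Q = [1] / [2]
  Insert 6 (step 3): P = [1, 6] / [8];  Q = [1, 3] / [2]
  Insert 4 (step 4): P = [1, 4] / [6] / [8];  Q = [1, 3] / [2] / [4]
  Insert 5 (step 5): P = [1, 4, 5] / [6] / [8];  Q = [1, 3, 5] / [2] / [4]
  Insert 3 (step 6): P = [1, 3, 5] / [4] / [6] / [8];  Q = [1, 3, 5] / [2] / [4] / [6]
  Insert 7 (step 7): P = [1, 3, 5, 7] / [4] / [6] / [8];  Q = [1, 3, 5, 7] / [2] / [4] / [6]
  Insert 2 (step 8): P = [1, 2, 5, 7] / [3] / [4] / [6] / [8];  Q = [1, 3, 5, 7] / [2] / [4] / [6] / [8]
Final shape: (4, 1, 1, 1, 1).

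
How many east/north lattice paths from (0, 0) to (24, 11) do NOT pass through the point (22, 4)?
Number of paths = 416687700

Total paths from (0, 0) to (24, 11): C(35, 24) = 417225900. Paths through (22, 4): (paths (0, 0) → (22, 4)) × (paths (22, 4) → (24, 11)) = C(26, 22) · C(9, 2) = 14950 · 36 = 538200. Avoidance count = 417225900 − 538200 = 416687700.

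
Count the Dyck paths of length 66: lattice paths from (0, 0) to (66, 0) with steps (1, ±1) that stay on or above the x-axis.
C_33 = 212336130412243110

These Dyck paths are counted by the Catalan number C_n = (1/(n + 1)) · C(2n, n). For n = 33: C_33 = (1/34) · C(66, 33) = 7219428434016265740/34 = 212336130412243110.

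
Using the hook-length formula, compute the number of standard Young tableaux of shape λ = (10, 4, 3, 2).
# SYT of shape (10, 4, 3, 2) = 6267492

Hook-length formula: f^λ = n! / Π hook(c), product over all cells c of the Young diagram. For λ = (10, 4, 3, 2), n = 19 boxes. Hook lengths by row (left-to-right, top-to-bottom): [13, 12, 10, 8, 6, 5, 4, 3, 2, 1]; [6, 5, 3, 1]; [4, 3, 1]; [2, 1]. Product of hooks = 19408896000. So f^λ = 19! / 19408896000 = 121645100408832000 / 19408896000 = 6267492.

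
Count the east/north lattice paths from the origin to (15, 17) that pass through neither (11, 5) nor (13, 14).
Number of paths = 359592360

Inclusion–exclusion. Total paths: C(32, 15) = 565722720. Through P₁: C(16, 11)·C(16, 4) = 7949760. Through P₂: C(27, 13)·C(5, 2) = 200583000. Since P₁ is strictly southwest of P₂, a monotone path through both must visit P₁ then P₂; paths through both = C(16, 11)·C(11, 2)·C(5, 2) = 2402400. Avoid both = 565722720 − 7949760 − 200583000 + 2402400 = 359592360.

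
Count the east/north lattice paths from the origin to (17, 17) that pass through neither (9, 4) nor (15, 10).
Number of paths = 2094219270

Inclusion–exclusion. Total paths: C(34, 17) = 2333606220. Through P₁: C(13, 9)·C(21, 8) = 145495350. Through P₂: C(25, 15)·C(9, 2) = 117675360. Since P₁ is strictly southwest of P₂, a monotone path through both must visit P₁ then P₂; paths through both = C(13, 9)·C(12, 6)·C(9, 2) = 23783760. Avoid both = 2333606220 − 145495350 − 117675360 + 23783760 = 2094219270.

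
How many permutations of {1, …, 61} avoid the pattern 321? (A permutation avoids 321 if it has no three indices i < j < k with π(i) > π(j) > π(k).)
C_61 = 6182127958584855650487080847216336

These 321-avoiding permutations are counted by the Catalan number C_n = (1/(n + 1)) · C(2n, n). For n = 61: C_61 = (1/62) · C(122, 61) = 383291933432261050330199012527412832/62 = 6182127958584855650487080847216336.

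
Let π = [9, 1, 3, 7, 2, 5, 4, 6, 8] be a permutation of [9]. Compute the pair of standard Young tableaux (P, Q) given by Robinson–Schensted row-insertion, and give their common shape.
P = [1, 2, 4, 6, 8] / [3, 5] / [7] / [9];  Q = [1, 3, 4, 8, 9] / [2, 6] / [5] / [7];  common shape = (5, 2, 1, 1)

Row-insert the values π_1, π_2, … into P one at a time, bumping the leftmost entry strictly greater than the inserted value down to the next row. The recording tableau Q records, in position (i, j), the step at which that cell was added to P.
  Insert 9 (step 1): P = [9];  Q = [1]
  Insert 1 (step 2): P = [1] / [9];  Q = [1] / [2]
  Insert 3 (step 3): P = [1, 3] / [9];  Q = [1, 3] / [2]
  Insert 7 (step 4): P = [1, 3, 7] / [9];  Q = [1, 3, 4] / [2]
  Insert 2 (step 5): P = [1, 2, 7] / [3] / [9];  Q = [1, 3, 4] / [2] / [5]
  Insert 5 (step 6): P = [1, 2, 5] / [3, 7] / [9];  Q = [1, 3, 4] / [2, 6] / [5]
  Insert 4 (step 7): P = [1, 2, 4] / [3, 5] / [7] / [9];  Q = [1, 3, 4] / [2, 6] / [5] / [7]
  Insert 6 (step 8): P = [1, 2, 4, 6] / [3, 5] / [7] / [9];  Q = [1, 3, 4, 8] / [2, 6] / [5] / [7]
  Insert 8 (step 9): P = [1, 2, 4, 6, 8] / [3, 5] / [7] / [9];  Q = [1, 3, 4, 8, 9] / [2, 6] / [5] / [7]
Final shape: (5, 2, 1, 1).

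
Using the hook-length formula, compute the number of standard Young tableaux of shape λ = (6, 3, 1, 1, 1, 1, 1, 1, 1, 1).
# SYT of shape (6, 3, 1, 1, 1, 1, 1, 1, 1, 1) = 148512

Hook-length formula: f^λ = n! / Π hook(c), product over all cells c of the Young diagram. For λ = (6, 3, 1, 1, 1, 1, 1, 1, 1, 1), n = 17 boxes. Hook lengths by row (left-to-right, top-to-bottom): [15, 6, 5, 3, 2, 1]; [11, 2, 1]; [8]; [7]; [6]; [5]; [4]; [3]; [2]; [1]. Product of hooks = 2395008000. So f^λ = 17! / 2395008000 = 355687428096000 / 2395008000 = 148512.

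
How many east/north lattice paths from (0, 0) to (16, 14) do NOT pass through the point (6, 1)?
Number of paths = 137414213

Total paths from (0, 0) to (16, 14): C(30, 16) = 145422675. Paths through (6, 1): (paths (0, 0) → (6, 1)) × (paths (6, 1) → (16, 14)) = C(7, 6) · C(23, 10) = 7 · 1144066 = 8008462. Avoidance count = 145422675 − 8008462 = 137414213.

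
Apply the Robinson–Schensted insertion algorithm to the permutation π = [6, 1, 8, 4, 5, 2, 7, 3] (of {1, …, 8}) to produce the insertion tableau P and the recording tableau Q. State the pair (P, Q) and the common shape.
P = [1, 2, 3, 7] / [4, 5] / [6, 8];  Q = [1, 3, 5, 7] / [2, 4] / [6, 8];  common shape = (4, 2, 2)

Row-insert the values π_1, π_2, … into P one at a time, bumping the leftmost entry strictly greater than the inserted value down to the next row. The recording tableau Q records, in position (i, j), the step at which that cell was added to P.
  Insert 6 (step 1): P = [6];  Q = [1]
  Insert 1 (step 2): P = [1] / [6];  Q = [1] / [2]
  Insert 8 (step 3): P = [1, 8] / [6];  Q = [1, 3] / [2]
  Insert 4 (step 4): P = [1, 4] / [6, 8];  Q = [1, 3] / [2, 4]
  Insert 5 (step 5): P = [1, 4, 5] / [6, 8];  Q = [1, 3, 5] / [2, 4]
  Insert 2 (step 6): P = [1, 2, 5] / [4, 8] / [6];  Q = [1, 3, 5] / [2, 4] / [6]
  Insert 7 (step 7): P = [1, 2, 5, 7] / [4, 8] / [6];  Q = [1, 3, 5, 7] / [2, 4] / [6]
  Insert 3 (step 8): P = [1, 2, 3, 7] / [4, 5] / [6, 8];  Q = [1, 3, 5, 7] / [2, 4] / [6, 8]
Final shape: (4, 2, 2).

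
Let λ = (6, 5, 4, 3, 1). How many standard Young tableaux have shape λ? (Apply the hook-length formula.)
# SYT of shape (6, 5, 4, 3, 1) = 34918884

Hook-length formula: f^λ = n! / Π hook(c), product over all cells c of the Young diagram. For λ = (6, 5, 4, 3, 1), n = 19 boxes. Hook lengths by row (left-to-right, top-to-bottom): [10, 8, 7, 5, 3, 1]; [8, 6, 5, 3, 1]; [6, 4, 3, 1]; [4, 2, 1]; [1]. Product of hooks = 3483648000. So f^λ = 19! / 3483648000 = 121645100408832000 / 3483648000 = 34918884.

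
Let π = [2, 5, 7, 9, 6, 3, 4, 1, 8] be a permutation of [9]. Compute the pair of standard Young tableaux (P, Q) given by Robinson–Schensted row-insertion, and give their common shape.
P = [1, 3, 4, 8] / [2, 6, 9] / [5] / [7];  Q = [1, 2, 3, 4] / [5, 7, 9] / [6] / [8];  common shape = (4, 3, 1, 1)

Row-insert the values π_1, π_2, … into P one at a time, bumping the leftmost entry strictly greater than the inserted value down to the next row. The recording tableau Q records, in position (i, j), the step at which that cell was added to P.
  Insert 2 (step 1): P = [2];  Q = [1]
  Insert 5 (step 2): P = [2, 5];  Q = [1, 2]
  Insert 7 (step 3): P = [2, 5, 7];  Q = [1, 2, 3]
  Insert 9 (step 4): P = [2, 5, 7, 9];  Q = [1, 2, 3, 4]
  Insert 6 (step 5): P = [2, 5, 6, 9] / [7];  Q = [1, 2, 3, 4] / [5]
  Insert 3 (step 6): P = [2, 3, 6, 9] / [5] / [7];  Q = [1, 2, 3, 4] / [5] / [6]
  Insert 4 (step 7): P = [2, 3, 4, 9] / [5, 6] / [7];  Q = [1, 2, 3, 4] / [5, 7] / [6]
  Insert 1 (step 8): P = [1, 3, 4, 9] / [2, 6] / [5] / [7];  Q = [1, 2, 3, 4] / [5, 7] / [6] / [8]
  Insert 8 (step 9): P = [1, 3, 4, 8] / [2, 6, 9] / [5] / [7];  Q = [1, 2, 3, 4] / [5, 7, 9] / [6] / [8]
Final shape: (4, 3, 1, 1).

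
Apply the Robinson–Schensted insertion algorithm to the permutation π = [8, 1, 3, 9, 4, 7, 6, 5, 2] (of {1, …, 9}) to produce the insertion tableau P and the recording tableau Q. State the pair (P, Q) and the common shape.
P = [1, 2, 4, 5] / [3, 9] / [6] / [7] / [8];  Q = [1, 3, 4, 6] / [2, 5] / [7] / [8] / [9];  common shape = (4, 2, 1, 1, 1)

Row-insert the values π_1, π_2, … into P one at a time, bumping the leftmost entry strictly greater than the inserted value down to the next row. The recording tableau Q records, in position (i, j), the step at which that cell was added to P.
  Insert 8 (step 1): P = [8];  Q = [1]
  Insert 1 (step 2): P = [1] / [8];  Q = [1] / [2]
  Insert 3 (step 3): P = [1, 3] / [8];  Q = [1, 3] / [2]
  Insert 9 (step 4): P = [1, 3, 9] / [8];  Q = [1, 3, 4] / [2]
  Insert 4 (step 5): P = [1, 3, 4] / [8, 9];  Q = [1, 3, 4] / [2, 5]
  Insert 7 (step 6): P = [1, 3, 4, 7] / [8, 9];  Q = [1, 3, 4, 6] / [2, 5]
  Insert 6 (step 7): P = [1, 3, 4, 6] / [7, 9] / [8];  Q = [1, 3, 4, 6] / [2, 5] / [7]
  Insert 5 (step 8): P = [1, 3, 4, 5] / [6, 9] / [7] / [8];  Q = [1, 3, 4, 6] / [2, 5] / [7] / [8]
  Insert 2 (step 9): P = [1, 2, 4, 5] / [3, 9] / [6] / [7] / [8];  Q = [1, 3, 4, 6] / [2, 5] / [7] / [8] / [9]
Final shape: (4, 2, 1, 1, 1).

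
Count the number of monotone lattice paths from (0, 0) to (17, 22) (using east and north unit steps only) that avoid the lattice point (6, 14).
Number of paths = 48091559490

Total paths from (0, 0) to (17, 22): C(39, 17) = 51021117810. Paths through (6, 14): (paths (0, 0) → (6, 14)) × (paths (6, 14) → (17, 22)) = C(20, 6) · C(19, 11) = 38760 · 75582 = 2929558320. Avoidance count = 51021117810 − 2929558320 = 48091559490.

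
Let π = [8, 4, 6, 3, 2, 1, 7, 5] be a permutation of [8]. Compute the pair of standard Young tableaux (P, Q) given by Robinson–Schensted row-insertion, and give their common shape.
P = [1, 5, 7] / [2, 6] / [3] / [4] / [8];  Q = [1, 3, 7] / [2, 8] / [4] / [5] / [6];  common shape = (3, 2, 1, 1, 1)

Row-insert the values π_1, π_2, … into P one at a time, bumping the leftmost entry strictly greater than the inserted value down to the next row. The recording tableau Q records, in position (i, j), the step at which that cell was added to P.
  Insert 8 (step 1): P = [8];  Q = [1]
  Insert 4 (step 2): P = [4] / [8];  Q = [1] / [2]
  Insert 6 (step 3): P = [4, 6] / [8];  Q = [1, 3] / [2]
  Insert 3 (step 4): P = [3, 6] / [4] / [8];  Q = [1, 3] / [2] / [4]
  Insert 2 (step 5): P = [2, 6] / [3] / [4] / [8];  Q = [1, 3] / [2] / [4] / [5]
  Insert 1 (step 6): P = [1, 6] / [2] / [3] / [4] / [8];  Q = [1, 3] / [2] / [4] / [5] / [6]
  Insert 7 (step 7): P = [1, 6, 7] / [2] / [3] / [4] / [8];  Q = [1, 3, 7] / [2] / [4] / [5] / [6]
  Insert 5 (step 8): P = [1, 5, 7] / [2, 6] / [3] / [4] / [8];  Q = [1, 3, 7] / [2, 8] / [4] / [5] / [6]
Final shape: (3, 2, 1, 1, 1).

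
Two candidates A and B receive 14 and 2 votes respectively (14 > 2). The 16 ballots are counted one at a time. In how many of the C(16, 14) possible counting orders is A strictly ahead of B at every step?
Strict-lead orderings = 90

Total orderings of the 16 votes with 14 for A: C(16, 14) = 120. By the Bertrand ballot formula (Cycle Lemma / reflection principle), the number of orderings in which A is strictly ahead of B throughout is (p − q)/(p + q) · C(p + q, p) = (14 − 2)/(14 + 2) · 120 = 90.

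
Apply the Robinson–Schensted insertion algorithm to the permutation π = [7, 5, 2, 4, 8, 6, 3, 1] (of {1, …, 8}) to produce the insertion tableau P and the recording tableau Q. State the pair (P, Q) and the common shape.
P = [1, 3, 6] / [2, 8] / [4] / [5] / [7];  Q = [1, 4, 5] / [2, 6] / [3] / [7] / [8];  common shape = (3, 2, 1, 1, 1)

Row-insert the values π_1, π_2, … into P one at a time, bumping the leftmost entry strictly greater than the inserted value down to the next row. The recording tableau Q records, in position (i, j), the step at which that cell was added to P.
  Insert 7 (step 1): P = [7];  Q = [1]
  Insert 5 (step 2): P = [5] / [7];  Q = [1] / [2]
  Insert 2 (step 3): P = [2] / [5] / [7];  Q = [1] / [2] / [3]
  Insert 4 (step 4): P = [2, 4] / [5] / [7];  Q = [1, 4] / [2] / [3]
  Insert 8 (step 5): P = [2, 4, 8] / [5] / [7];  Q = [1, 4, 5] / [2] / [3]
  Insert 6 (step 6): P = [2, 4, 6] / [5, 8] / [7];  Q = [1, 4, 5] / [2, 6] / [3]
  Insert 3 (step 7): P = [2, 3, 6] / [4, 8] / [5] / [7];  Q = [1, 4, 5] / [2, 6] / [3] / [7]
  Insert 1 (step 8): P = [1, 3, 6] / [2, 8] / [4] / [5] / [7];  Q = [1, 4, 5] / [2, 6] / [3] / [7] / [8]
Final shape: (3, 2, 1, 1, 1).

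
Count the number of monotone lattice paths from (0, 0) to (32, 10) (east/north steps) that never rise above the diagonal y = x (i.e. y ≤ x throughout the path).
Number of paths = 1025551163

By the reflection principle (André's argument), the number of monotone paths to (32, 10) with n ≤ m that never go above y = x is C(42, 32) − C(42, 33) = 1471442973 − 445891810 = 1025551163.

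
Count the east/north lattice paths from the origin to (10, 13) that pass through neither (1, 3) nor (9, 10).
Number of paths = 508002

Inclusion–exclusion. Total paths: C(23, 10) = 1144066. Through P₁: C(4, 1)·C(19, 9) = 369512. Through P₂: C(19, 9)·C(4, 1) = 369512. Since P₁ is strictly southwest of P₂, a monotone path through both must visit P₁ then P₂; paths through both = C(4, 1)·C(15, 8)·C(4, 1) = 102960. Avoid both = 1144066 − 369512 − 369512 + 102960 = 508002.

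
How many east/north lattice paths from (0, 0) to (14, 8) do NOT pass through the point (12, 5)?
Number of paths = 257890

Total paths from (0, 0) to (14, 8): C(22, 14) = 319770. Paths through (12, 5): (paths (0, 0) → (12, 5)) × (paths (12, 5) → (14, 8)) = C(17, 12) · C(5, 2) = 6188 · 10 = 61880. Avoidance count = 319770 − 61880 = 257890.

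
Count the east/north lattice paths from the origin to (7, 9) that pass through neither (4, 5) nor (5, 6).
Number of paths = 4930

Inclusion–exclusion. Total paths: C(16, 7) = 11440. Through P₁: C(9, 4)·C(7, 3) = 4410. Through P₂: C(11, 5)·C(5, 2) = 4620. Since P₁ is strictly southwest of P₂, a monotone path through both must visit P₁ then P₂; paths through both = C(9, 4)·C(2, 1)·C(5, 2) = 2520. Avoid both = 11440 − 4410 − 4620 + 2520 = 4930.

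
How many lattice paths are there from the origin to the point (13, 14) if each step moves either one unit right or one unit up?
Number of paths = 20058300

A monotone lattice path from (0, 0) to (13, 14) consists of 13 east steps and 14 north steps in some order, so it is determined by which 13 of the 27 steps are east. The count is C(27, 13) = 20058300.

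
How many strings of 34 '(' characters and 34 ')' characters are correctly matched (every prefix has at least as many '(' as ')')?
C_34 = 812944042149730764

These balanced parentheses are counted by the Catalan number C_n = (1/(n + 1)) · C(2n, n). For n = 34: C_34 = (1/35) · C(68, 34) = 28453041475240576740/35 = 812944042149730764.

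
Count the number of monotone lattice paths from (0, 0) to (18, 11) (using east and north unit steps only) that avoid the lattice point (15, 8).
Number of paths = 24791010

Total paths from (0, 0) to (18, 11): C(29, 18) = 34597290. Paths through (15, 8): (paths (0, 0) → (15, 8)) × (paths (15, 8) → (18, 11)) = C(23, 15) · C(6, 3) = 490314 · 20 = 9806280. Avoidance count = 34597290 − 9806280 = 24791010.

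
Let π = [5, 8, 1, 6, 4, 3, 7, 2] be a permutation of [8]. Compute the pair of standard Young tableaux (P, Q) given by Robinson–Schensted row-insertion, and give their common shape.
P = [1, 2, 7] / [3, 6] / [4] / [5] / [8];  Q = [1, 2, 7] / [3, 4] / [5] / [6] / [8];  common shape = (3, 2, 1, 1, 1)

Row-insert the values π_1, π_2, … into P one at a time, bumping the leftmost entry strictly greater than the inserted value down to the next row. The recording tableau Q records, in position (i, j), the step at which that cell was added to P.
  Insert 5 (step 1): P = [5];  Q = [1]
  Insert 8 (step 2): P = [5, 8];  Q = [1, 2]
  Insert 1 (step 3): P = [1, 8] / [5];  Q = [1, 2] / [3]
  Insert 6 (step 4): P = [1, 6] / [5, 8];  Q = [1, 2] / [3, 4]
  Insert 4 (step 5): P = [1, 4] / [5, 6] / [8];  Q = [1, 2] / [3, 4] / [5]
  Insert 3 (step 6): P = [1, 3] / [4, 6] / [5] / [8];  Q = [1, 2] / [3, 4] / [5] / [6]
  Insert 7 (step 7): P = [1, 3, 7] / [4, 6] / [5] / [8];  Q = [1, 2, 7] / [3, 4] / [5] / [6]
  Insert 2 (step 8): P = [1, 2, 7] / [3, 6] / [4] / [5] / [8];  Q = [1, 2, 7] / [3, 4] / [5] / [6] / [8]
Final shape: (3, 2, 1, 1, 1).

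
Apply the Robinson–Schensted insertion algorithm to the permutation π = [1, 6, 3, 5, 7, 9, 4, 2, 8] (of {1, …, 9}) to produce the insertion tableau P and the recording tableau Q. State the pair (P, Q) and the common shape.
P = [1, 2, 4, 7, 8] / [3, 9] / [5] / [6];  Q = [1, 2, 4, 5, 6] / [3, 9] / [7] / [8];  common shape = (5, 2, 1, 1)

Row-insert the values π_1, π_2, … into P one at a time, bumping the leftmost entry strictly greater than the inserted value down to the next row. The recording tableau Q records, in position (i, j), the step at which that cell was added to P.
  Insert 1 (step 1): P = [1];  Q = [1]
  Insert 6 (step 2): P = [1, 6];  Q = [1, 2]
  Insert 3 (step 3): P = [1, 3] / [6];  Q = [1, 2] / [3]
  Insert 5 (step 4): P = [1, 3, 5] / [6];  Q = [1, 2, 4] / [3]
  Insert 7 (step 5): P = [1, 3, 5, 7] / [6];  Q = [1, 2, 4, 5] / [3]
  Insert 9 (step 6): P = [1, 3, 5, 7, 9] / [6];  Q = [1, 2, 4, 5, 6] / [3]
  Insert 4 (step 7): P = [1, 3, 4, 7, 9] / [5] / [6];  Q = [1, 2, 4, 5, 6] / [3] / [7]
  Insert 2 (step 8): P = [1, 2, 4, 7, 9] / [3] / [5] / [6];  Q = [1, 2, 4, 5, 6] / [3] / [7] / [8]
  Insert 8 (step 9): P = [1, 2, 4, 7, 8] / [3, 9] / [5] / [6];  Q = [1, 2, 4, 5, 6] / [3, 9] / [7] / [8]
Final shape: (5, 2, 1, 1).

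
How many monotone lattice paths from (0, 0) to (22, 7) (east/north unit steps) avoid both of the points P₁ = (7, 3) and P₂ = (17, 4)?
Number of paths = 834420

Inclusion–exclusion. Total paths: C(29, 22) = 1560780. Through P₁: C(10, 7)·C(19, 15) = 465120. Through P₂: C(21, 17)·C(8, 5) = 335160. Since P₁ is strictly southwest of P₂, a monotone path through both must visit P₁ then P₂; paths through both = C(10, 7)·C(11, 10)·C(8, 5) = 73920. Avoid both = 1560780 − 465120 − 335160 + 73920 = 834420.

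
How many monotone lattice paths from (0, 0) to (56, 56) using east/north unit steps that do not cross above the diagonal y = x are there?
C_56 = 6852456927844873497549658464312

These NE paths below the diagonal are counted by the Catalan number C_n = (1/(n + 1)) · C(2n, n). For n = 56: C_56 = (1/57) · C(112, 56) = 390590044887157789360330532465784/57 = 6852456927844873497549658464312.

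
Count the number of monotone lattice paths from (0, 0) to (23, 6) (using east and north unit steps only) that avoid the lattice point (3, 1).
Number of paths = 262500

Total paths from (0, 0) to (23, 6): C(29, 23) = 475020. Paths through (3, 1): (paths (0, 0) → (3, 1)) × (paths (3, 1) → (23, 6)) = C(4, 3) · C(25, 20) = 4 · 53130 = 212520. Avoidance count = 475020 − 212520 = 262500.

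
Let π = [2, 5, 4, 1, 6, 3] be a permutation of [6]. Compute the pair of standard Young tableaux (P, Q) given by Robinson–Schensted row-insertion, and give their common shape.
P = [1, 3, 6] / [2, 4] / [5];  Q = [1, 2, 5] / [3, 6] / [4];  common shape = (3, 2, 1)

Row-insert the values π_1, π_2, … into P one at a time, bumping the leftmost entry strictly greater than the inserted value down to the next row. The recording tableau Q records, in position (i, j), the step at which that cell was added to P.
  Insert 2 (step 1): P = [2];  Q = [1]
  Insert 5 (step 2): P = [2, 5];  Q = [1, 2]
  Insert 4 (step 3): P = [2, 4] / [5];  Q = [1, 2] / [3]
  Insert 1 (step 4): P = [1, 4] / [2] / [5];  Q = [1, 2] / [3] / [4]
  Insert 6 (step 5): P = [1, 4, 6] / [2] / [5];  Q = [1, 2, 5] / [3] / [4]
  Insert 3 (step 6): P = [1, 3, 6] / [2, 4] / [5];  Q = [1, 2, 5] / [3, 6] / [4]
Final shape: (3, 2, 1).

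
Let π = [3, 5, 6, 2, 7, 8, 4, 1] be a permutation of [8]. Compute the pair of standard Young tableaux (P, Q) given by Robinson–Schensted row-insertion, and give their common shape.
P = [1, 4, 6, 7, 8] / [2, 5] / [3];  Q = [1, 2, 3, 5, 6] / [4, 7] / [8];  common shape = (5, 2, 1)

Row-insert the values π_1, π_2, … into P one at a time, bumping the leftmost entry strictly greater than the inserted value down to the next row. The recording tableau Q records, in position (i, j), the step at which that cell was added to P.
  Insert 3 (step 1): P = [3];  Q = [1]
  Insert 5 (step 2): P = [3, 5];  Q = [1, 2]
  Insert 6 (step 3): P = [3, 5, 6];  Q = [1, 2, 3]
  Insert 2 (step 4): P = [2, 5, 6] / [3];  Q = [1, 2, 3] / [4]
  Insert 7 (step 5): P = [2, 5, 6, 7] / [3];  Q = [1, 2, 3, 5] / [4]
  Insert 8 (step 6): P = [2, 5, 6, 7, 8] / [3];  Q = [1, 2, 3, 5, 6] / [4]
  Insert 4 (step 7): P = [2, 4, 6, 7, 8] / [3, 5];  Q = [1, 2, 3, 5, 6] / [4, 7]
  Insert 1 (step 8): P = [1, 4, 6, 7, 8] / [2, 5] / [3];  Q = [1, 2, 3, 5, 6] / [4, 7] / [8]
Final shape: (5, 2, 1).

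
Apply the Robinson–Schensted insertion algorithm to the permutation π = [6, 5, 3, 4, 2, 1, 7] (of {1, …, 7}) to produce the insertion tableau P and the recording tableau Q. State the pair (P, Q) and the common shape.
P = [1, 4, 7] / [2] / [3] / [5] / [6];  Q = [1, 4, 7] / [2] / [3] / [5] / [6];  common shape = (3, 1, 1, 1, 1)

Row-insert the values π_1, π_2, … into P one at a time, bumping the leftmost entry strictly greater than the inserted value down to the next row. The recording tableau Q records, in position (i, j), the step at which that cell was added to P.
  Insert 6 (step 1): P = [6];  Q = [1]
  Insert 5 (step 2): P = [5] / [6];  Q = [1] / [2]
  Insert 3 (step 3): P = [3] / [5] / [6];  Q = [1] / [2] / [3]
  Insert 4 (step 4): P = [3, 4] / [5] / [6];  Q = [1, 4] / [2] / [3]
  Insert 2 (step 5): P = [2, 4] / [3] / [5] / [6];  Q = [1, 4] / [2] / [3] / [5]
  Insert 1 (step 6): P = [1, 4] / [2] / [3] / [5] / [6];  Q = [1, 4] / [2] / [3] / [5] / [6]
  Insert 7 (step 7): P = [1, 4, 7] / [2] / [3] / [5] / [6];  Q = [1, 4, 7] / [2] / [3] / [5] / [6]
Final shape: (3, 1, 1, 1, 1).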